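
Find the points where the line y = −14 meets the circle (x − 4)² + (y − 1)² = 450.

Express y = −14 and substitute into the circle:
x² − 8x − 209 = 0
x = 19 or x = −11, giving (19, −14) and (−11, −14).

(−11, −14) and (19, −14)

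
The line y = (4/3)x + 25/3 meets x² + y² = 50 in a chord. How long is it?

10

Centre (0, 0), r² = 50. Perpendicular distance d from centre to line = |25| / √25 = 25/√25.
Chord = 2√(r² − d²) = 2·√(25) = 10.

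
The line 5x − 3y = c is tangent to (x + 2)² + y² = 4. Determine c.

c = −10 ± 2√34

For a tangent, require d(centre, line) = r = 2.
|5·(−2) − 3·0 − c| / √34 = 2
|c − (−10)| = 2√34.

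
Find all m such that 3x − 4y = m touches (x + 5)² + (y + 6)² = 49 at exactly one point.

Tangency holds when the distance from the centre (−5, −6) to the line equals the radius 7:
|3·(−5) − 4·(−6) − m| / √25 = 7
|m − (9)| = 7·5, so m = 44 or m = −26.

m = −26 or m = 44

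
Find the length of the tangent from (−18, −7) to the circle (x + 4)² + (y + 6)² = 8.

Centre (−4, −6), r² = 8. |PO|² = (−14)² + (−1)² = 197.
The tangent meets the radius at right angles, so tangent² = |PO|² − r² = 197 − 8 = 189.

3√21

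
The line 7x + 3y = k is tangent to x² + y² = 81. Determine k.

k = ±9√58

The line touches the circle iff its distance from (0, 0) is 9:
|7·0 + 3·0 − k| / √58 = 9
|k| = 9√58.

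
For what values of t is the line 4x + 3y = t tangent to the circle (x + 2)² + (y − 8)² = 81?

t = −29 or t = 61

Tangency holds when the distance from the centre (−2, 8) to the line equals the radius 9:
|4·(−2) + 3·8 − t| / √25 = 9
|t − (16)| = 9·5, so t = 61 or t = −29.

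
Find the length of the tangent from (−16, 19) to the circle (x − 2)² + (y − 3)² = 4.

Centre (2, 3), r² = 4. |PO|² = (−18)² + (16)² = 580.
Power of the point: PT² = |PO|² − r² = 576, so PT = 24.

24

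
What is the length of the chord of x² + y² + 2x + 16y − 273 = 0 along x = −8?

34

The line gives x = −8. Substituting into the circle:
y² + 16y − 225 = 0
y = 9 or y = −25, giving (−8, 9) and (−8, −25).
|(−8, 9) − (−8, −25)| = √((0)² + (34)²) = 34.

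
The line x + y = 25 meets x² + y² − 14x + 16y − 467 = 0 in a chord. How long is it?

The distance from (7, −8) to the line is 26/√2, and r² = 580.
Half the chord is √(r² − d²) = √(242), so the full chord is 22√2.

22√2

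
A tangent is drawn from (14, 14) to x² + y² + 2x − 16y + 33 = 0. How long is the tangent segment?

With centre O = (−1, 8), |OP|² = 261 and r² = 32.
The tangent meets the radius at right angles, so tangent² = |PO|² − r² = 261 − 32 = 229.

√229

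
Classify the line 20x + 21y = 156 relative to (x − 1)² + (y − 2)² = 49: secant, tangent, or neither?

d² = (20·1 + 21·2 − (156))²/841 = 8836/841; r² = 49.
Since d² < r², the line cuts the circle twice.

secant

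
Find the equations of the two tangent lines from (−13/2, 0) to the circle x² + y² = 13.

Let a tangent through (−13/2, 0) have slope m. Its distance from (0, 0) must equal √13:
(13/2m − (0))² = 13(m² + 1)
9m² − 4 = 0, so m = 2/3 or m = −2/3.
With m = 2/3: 2x − 3y = −13. With m = −2/3: 2x + 3y = −13.

2x − 3y = −13 and 2x + 3y = −13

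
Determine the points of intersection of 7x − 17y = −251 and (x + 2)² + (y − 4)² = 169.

Substitute y = (251 + 7x)/17:
338x² + 3718x − 14196 = 0  ⟹  x² + 11x − 42 = 0
x = 3 or x = −14, giving (3, 16) and (−14, 9).

(−14, 9) and (3, 16)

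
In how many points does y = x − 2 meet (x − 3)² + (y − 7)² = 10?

0

Centre (3, 7), r² = 10. Distance² from centre to line = (−6)²/2 = 18.
Since d² > r², the line lies outside the circle.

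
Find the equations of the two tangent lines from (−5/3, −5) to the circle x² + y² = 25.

y = −5 and 3x + 4y = −25

A line y − (−5) = m(x − (−5/3)) is tangent when its distance from (0, 0) is 5:
(5/3m − (5))² = 25(m² + 1)
4m² + 3m = 0, so m = 0 or m = −3/4.
Through (−5/3, −5) these give y = −5 and 3x + 4y = −25.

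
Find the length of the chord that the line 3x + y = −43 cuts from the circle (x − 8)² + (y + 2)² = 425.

Substitute y = −3x − 43:
10x² + 230x + 1320 = 0  ⟹  x² + 23x + 132 = 0
x = −11 or x = −12, giving (−11, −10) and (−12, −7).
|(−11, −10) − (−12, −7)| = √((1)² + (−3)²) = √10.

√10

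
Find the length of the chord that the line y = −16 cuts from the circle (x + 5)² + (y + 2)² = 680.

Centre (−5, −2), r² = 680. Perpendicular distance d from centre to line = |14| / √1 = 14.
Half the chord is √(r² − d²) = √(484), so the full chord is 44.

44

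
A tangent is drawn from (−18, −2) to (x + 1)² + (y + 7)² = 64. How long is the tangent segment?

The centre is (−1, −7) and r = 8. The square of the distance from P to the centre is 289 + 25 = 314.
The tangent meets the radius at right angles, so tangent² = |PO|² − r² = 314 − 64 = 250.

5√10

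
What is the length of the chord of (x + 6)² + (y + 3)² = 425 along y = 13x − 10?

3√170

The distance from (−6, −3) to the line is 85/√170, and r² = 425.
Half the chord is √(r² − d²) = √(765/2), so the full chord is 3√170.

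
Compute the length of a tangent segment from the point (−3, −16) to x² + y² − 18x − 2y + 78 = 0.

√429

With centre O = (9, 1), |OP|² = 433 and r² = 4.
By the tangent–radius right angle, tangent length = √(|PO|² − r²) = √429.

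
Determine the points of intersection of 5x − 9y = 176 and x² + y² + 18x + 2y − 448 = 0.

Substitute y = (−176 + 5x)/9:
106x² − 212x − 8480 = 0  ⟹  x² − 2x − 80 = 0
x = 10 or x = −8, giving (10, −14) and (−8, −24).

(−8, −24) and (10, −14)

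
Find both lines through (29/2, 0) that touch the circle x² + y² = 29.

Let a tangent through (29/2, 0) have slope m. Its distance from (0, 0) must equal √29:
(−29/2m − (0))² = 29(m² + 1)
25m² − 4 = 0, so m = 2/5 or m = −2/5.
Through (29/2, 0) these give 2x − 5y = 29 and 2x + 5y = 29.

2x − 5y = 29 and 2x + 5y = 29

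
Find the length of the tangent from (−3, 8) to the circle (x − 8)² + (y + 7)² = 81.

√265

Centre (8, −7), r² = 81. |PO|² = (−11)² + (15)² = 346.
Power of the point: PT² = |PO|² − r² = 265, so PT = √265.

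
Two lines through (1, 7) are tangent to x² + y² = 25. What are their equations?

Write the tangent as mx − y + (7 − m·(1)) = 0 and set its distance from the centre to 5:
[m·(−1) − (−7)]² = 25(m² + 1)
12m² + 7m − 12 = 0, so m = −4/3 or m = 3/4.
With m = −4/3: 4x + 3y = 25. With m = 3/4: 3x − 4y = −25.

4x + 3y = 25 and 3x − 4y = −25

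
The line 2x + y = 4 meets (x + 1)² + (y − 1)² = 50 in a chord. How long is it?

6√5

Substitute y = −2x + 4:
5x² − 10x − 40 = 0  ⟹  x² − 2x − 8 = 0
x = 4 or x = −2, giving (4, −4) and (−2, 8).
Chord length = distance between (4, −4) and (−2, 8) = √180 = 6√5.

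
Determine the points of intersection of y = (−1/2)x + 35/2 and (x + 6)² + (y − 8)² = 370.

(−15, 25) and (13, 11)

From the line, y = (35 − x)/2. Substituting:
5x² + 10x − 975 = 0  ⟹  x² + 2x − 195 = 0
x = 13 or x = −15, giving (13, 11) and (−15, 25).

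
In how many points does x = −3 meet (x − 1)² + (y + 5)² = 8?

0

Substituting the line into the circle gives y² + 10y + 33 = 0.
Δ = 100 − 132 = −32.
No real roots: the line does not meet the circle.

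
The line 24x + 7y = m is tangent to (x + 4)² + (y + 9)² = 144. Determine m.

The line touches the circle iff its distance from (−4, −9) is 12:
|24·(−4) + 7·(−9) − m| / √625 = 12
|m − (−159)| = 12·25, so m = 141 or m = −459.

m = −459 or m = 141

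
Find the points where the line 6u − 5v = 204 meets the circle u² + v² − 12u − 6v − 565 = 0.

(19, −18) and (29, −6)

Express v = (−204 + 6u)/5 and substitute into the circle:
61u² − 2928u + 33611 = 0  ⟹  u² − 48u + 551 = 0
u = 29 or u = 19, giving (29, −6) and (19, −18).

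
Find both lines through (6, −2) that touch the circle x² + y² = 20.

x − 2y = 10 and 2x + y = 10

A line y − (−2) = m(x − (6)) is tangent when its distance from (0, 0) is 2√5:
[m·(−6) − (2)]² = 20(m² + 1)
2m² + 3m − 2 = 0, so m = 1/2 or m = −2.
With m = 1/2: x − 2y = 10. With m = −2: 2x + y = 10.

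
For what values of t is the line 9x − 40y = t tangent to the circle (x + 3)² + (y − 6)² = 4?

For a tangent, require d(centre, line) = r = 2.
|9·(−3) − 40·6 − t| / √1681 = 2
|t − (−267)| = 2·41, so t = −185 or t = −349.

t = −349 or t = −185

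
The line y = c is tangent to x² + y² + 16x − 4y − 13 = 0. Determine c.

c = −7 or c = 11

Tangency holds when the distance from the centre (−8, 2) to the line equals the radius 9:
|0·(−8) + 1·2 − c| / √1 = 9
|c − (2)| = 9, so c = 11 or c = −7.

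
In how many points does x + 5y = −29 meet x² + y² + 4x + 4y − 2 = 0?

0

Substituting the line into the circle gives 26x² + 138x + 211 = 0.
Discriminant = (138)² − 4·26·(211) = −2900 < 0.
No real roots: the line does not meet the circle.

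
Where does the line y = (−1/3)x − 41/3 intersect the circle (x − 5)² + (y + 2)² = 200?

(−5, −12) and (7, −16)

Express y = (−41 − x)/3 and substitute into the circle:
10x² − 20x − 350 = 0  ⟹  x² − 2x − 35 = 0
x = 7 or x = −5, giving (7, −16) and (−5, −12).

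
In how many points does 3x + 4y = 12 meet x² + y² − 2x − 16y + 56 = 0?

0

Centre (1, 8), r² = 9. Distance² from centre to line = (23)²/25 = 529/25.
Since d² > r², the line lies outside the circle.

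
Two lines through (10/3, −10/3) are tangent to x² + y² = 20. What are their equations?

Let a tangent through (10/3, −10/3) have slope m. Its distance from (0, 0) must equal 2√5:
(−10/3m − (10/3))² = 20(m² + 1)
2m² − 5m + 2 = 0, so m = 2 or m = 1/2.
With m = 2: 2x − y = 10. With m = 1/2: x − 2y = 10.

2x − y = 10 and x − 2y = 10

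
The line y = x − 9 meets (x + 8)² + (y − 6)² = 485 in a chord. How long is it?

21√2

Substitute y = x − 9:
2x² − 14x − 196 = 0  ⟹  x² − 7x − 98 = 0
x = 14 or x = −7, giving (14, 5) and (−7, −16).
Chord length = distance between (14, 5) and (−7, −16) = √882 = 21√2.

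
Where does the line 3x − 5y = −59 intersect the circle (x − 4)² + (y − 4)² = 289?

(−13, 4) and (12, 19)

From the line, y = (59 + 3x)/5. Substituting:
34x² + 34x − 5304 = 0  ⟹  x² + x − 156 = 0
x = 12 or x = −13, giving (12, 19) and (−13, 4).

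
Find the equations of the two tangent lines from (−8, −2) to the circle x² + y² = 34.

Let a tangent through (−8, −2) have slope m. Its distance from (0, 0) must equal √34:
(8m − (2))² = 34(m² + 1)
15m² − 16m − 15 = 0, so m = −3/5 or m = 5/3.
Through (−8, −2) these give 3x + 5y = −34 and 5x − 3y = −34.

3x + 5y = −34 and 5x − 3y = −34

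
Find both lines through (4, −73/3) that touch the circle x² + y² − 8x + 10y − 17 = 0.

Let a tangent through (4, −73/3) have slope m. Its distance from (4, −5) must equal √58:
[m·(0) − (58/3)]² = 58(m² + 1)
9m² − 49 = 0, so m = 7/3 or m = −7/3.
With m = 7/3: 7x − 3y = 101. With m = −7/3: 7x + 3y = −45.

7x − 3y = 101 and 7x + 3y = −45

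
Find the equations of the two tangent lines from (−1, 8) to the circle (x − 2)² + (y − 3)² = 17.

A line y − (8) = m(x − (−1)) is tangent when its distance from (2, 3) is √17:
(3m − (−5))² = 17(m² + 1)
4m² − 15m − 4 = 0, so m = 4 or m = −1/4.
Through (−1, 8) these give 4x − y = −12 and x + 4y = 31.

4x − y = −12 and x + 4y = 31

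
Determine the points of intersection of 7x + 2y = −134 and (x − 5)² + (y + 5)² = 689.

Express y = (−134 − 7x)/2 and substitute into the circle:
53x² + 1696x + 12720 = 0  ⟹  x² + 32x + 240 = 0
x = −12 or x = −20, giving (−12, −25) and (−20, 3).

(−20, 3) and (−12, −25)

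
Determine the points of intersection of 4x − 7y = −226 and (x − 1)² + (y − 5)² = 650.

Substitute y = (226 + 4x)/7:
65x² + 1430x + 4680 = 0  ⟹  x² + 22x + 72 = 0
x = −4 or x = −18, giving (−4, 30) and (−18, 22).

(−18, 22) and (−4, 30)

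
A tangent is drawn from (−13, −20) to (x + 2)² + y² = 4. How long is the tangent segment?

With centre O = (−2, 0), |OP|² = 521 and r² = 4.
The tangent meets the radius at right angles, so tangent² = |PO|² − r² = 521 − 4 = 517.

√517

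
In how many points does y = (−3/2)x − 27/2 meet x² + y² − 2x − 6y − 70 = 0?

0

Centre (1, 3), r² = 80. Distance² from centre to line = (36)²/13 = 1296/13.
Since d² > r², the line lies outside the circle.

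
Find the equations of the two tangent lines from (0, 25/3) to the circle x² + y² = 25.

A line y − (25/3) = m(x − (0)) is tangent when its distance from (0, 0) is 5:
[m·(0) − (−25/3)]² = 25(m² + 1)
9m² − 16 = 0, so m = −4/3 or m = 4/3.
With m = −4/3: 4x + 3y = 25. With m = 4/3: 4x − 3y = −25.

4x + 3y = 25 and 4x − 3y = −25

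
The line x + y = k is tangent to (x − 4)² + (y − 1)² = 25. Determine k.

k = 5 ± 5√2

The line touches the circle iff its distance from (4, 1) is 5:
|1·4 + 1·1 − k| / √2 = 5
|k − (5)| = 5√2.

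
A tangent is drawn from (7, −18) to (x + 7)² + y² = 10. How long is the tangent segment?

√510

Centre (−7, 0), r² = 10. |PO|² = (14)² + (−18)² = 520.
Power of the point: PT² = |PO|² − r² = 510, so PT = √510.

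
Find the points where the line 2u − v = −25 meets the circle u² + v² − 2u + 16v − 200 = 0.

(−15, −5) and (−11, 3)

Substitute v = 2u + 25:
5u² + 130u + 825 = 0  ⟹  u² + 26u + 165 = 0
u = −11 or u = −15, giving (−11, 3) and (−15, −5).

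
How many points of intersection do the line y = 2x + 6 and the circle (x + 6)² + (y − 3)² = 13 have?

d² = (2·(−6) − 1·3 − (−6))²/5 = 81/5; r² = 13.
Since d² > r², the line lies outside the circle.

0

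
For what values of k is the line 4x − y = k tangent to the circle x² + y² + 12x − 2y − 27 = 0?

For a tangent, require d(centre, line) = r = 8.
|4·(−6) − 1·1 − k| / √17 = 8
|k − (−25)| = 8√17.

k = −25 ± 8√17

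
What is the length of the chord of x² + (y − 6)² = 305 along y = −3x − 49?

From the line, y = −3x − 49. Substituting:
10x² + 330x + 2720 = 0  ⟹  x² + 33x + 272 = 0
x = −16 or x = −17, giving (−16, −1) and (−17, 2).
|(−16, −1) − (−17, 2)| = √((1)² + (−3)²) = √10.

√10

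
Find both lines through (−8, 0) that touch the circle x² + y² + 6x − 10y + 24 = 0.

x − 3y = −8 and 3x − y = −24

Let a tangent through (−8, 0) have slope m. Its distance from (−3, 5) must equal √10:
(5m − (5))² = 10(m² + 1)
3m² − 10m + 3 = 0, so m = 1/3 or m = 3.
With m = 1/3: x − 3y = −8. With m = 3: 3x − y = −24.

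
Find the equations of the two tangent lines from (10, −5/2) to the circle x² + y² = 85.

Write the tangent as mx − y + (−5/2 − m·(10)) = 0 and set its distance from the centre to √85:
[m·(−10) − (5/2)]² = 85(m² + 1)
12m² + 40m − 63 = 0, so m = −9/2 or m = 7/6.
With m = −9/2: 9x + 2y = 85. With m = 7/6: 7x − 6y = 85.

9x + 2y = 85 and 7x − 6y = 85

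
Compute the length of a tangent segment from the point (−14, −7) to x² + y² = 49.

The centre is (0, 0) and r = 7. The square of the distance from P to the centre is 196 + 49 = 245.
The tangent meets the radius at right angles, so tangent² = |PO|² − r² = 245 − 49 = 196.

14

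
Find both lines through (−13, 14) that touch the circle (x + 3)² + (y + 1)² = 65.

A line y − (14) = m(x − (−13)) is tangent when its distance from (−3, −1) is √65:
[m·(10) − (−15)]² = 65(m² + 1)
7m² + 60m + 32 = 0, so m = −8 or m = −4/7.
With m = −8: 8x + y = −90. With m = −4/7: 4x + 7y = 46.

8x + y = −90 and 4x + 7y = 46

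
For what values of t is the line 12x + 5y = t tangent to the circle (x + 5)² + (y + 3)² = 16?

t = −127 or t = −23

For a tangent, require d(centre, line) = r = 4.
|12·(−5) + 5·(−3) − t| / √169 = 4
|t − (−75)| = 4·13, so t = −23 or t = −127.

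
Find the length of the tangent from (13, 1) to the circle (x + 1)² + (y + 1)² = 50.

5√6

The centre is (−1, −1) and r = 5√2. The square of the distance from P to the centre is 196 + 4 = 200.
By the tangent–radius right angle, tangent length = √(|PO|² − r²) = √150 = 5√6.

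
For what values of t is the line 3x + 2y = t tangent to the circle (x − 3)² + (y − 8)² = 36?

The line touches the circle iff its distance from (3, 8) is 6:
|3·3 + 2·8 − t| / √13 = 6
|t − (25)| = 6√13.

t = 25 ± 6√13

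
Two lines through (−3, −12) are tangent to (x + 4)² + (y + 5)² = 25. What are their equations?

A line y − (−12) = m(x − (−3)) is tangent when its distance from (−4, −5) is 5:
[m·(−1) − (7)]² = 25(m² + 1)
12m² − 7m − 12 = 0, so m = 4/3 or m = −3/4.
Through (−3, −12) these give 4x − 3y = 24 and 3x + 4y = −57.

4x − 3y = 24 and 3x + 4y = −57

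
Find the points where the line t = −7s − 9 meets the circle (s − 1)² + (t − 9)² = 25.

(−3, 12) and (−2, 5)

From the line, t = −7s − 9. Substituting:
50s² + 250s + 300 = 0  ⟹  s² + 5s + 6 = 0
s = −2 or s = −3, giving (−2, 5) and (−3, 12).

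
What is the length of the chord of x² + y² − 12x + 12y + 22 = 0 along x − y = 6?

Centre (6, −6), r² = 50. Perpendicular distance d from centre to line = |6| / √2 = 6/√2.
Chord = 2√(r² − d²) = 2·√(32) = 8√2.

8√2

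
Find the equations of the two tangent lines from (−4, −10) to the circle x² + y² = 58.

Let a tangent through (−4, −10) have slope m. Its distance from (0, 0) must equal √58:
(4m − (10))² = 58(m² + 1)
21m² + 40m − 21 = 0, so m = 3/7 or m = −7/3.
With m = 3/7: 3x − 7y = 58. With m = −7/3: 7x + 3y = −58.

3x − 7y = 58 and 7x + 3y = −58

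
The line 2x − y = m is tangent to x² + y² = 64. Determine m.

Tangency holds when the distance from the centre (0, 0) to the line equals the radius 8:
|2·0 − 1·0 − m| / √5 = 8
|m| = 8√5.

m = ±8√5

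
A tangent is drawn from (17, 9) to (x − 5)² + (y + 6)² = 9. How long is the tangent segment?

With centre O = (5, −6), |OP|² = 369 and r² = 9.
By the tangent–radius right angle, tangent length = √(|PO|² − r²) = √360 = 6√10.

6√10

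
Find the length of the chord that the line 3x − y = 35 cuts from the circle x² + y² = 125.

From the line, y = 3x − 35. Substituting:
10x² − 210x + 1100 = 0  ⟹  x² − 21x + 110 = 0
x = 11 or x = 10, giving (11, −2) and (10, −5).
|(11, −2) − (10, −5)| = √((1)² + (3)²) = √10.

√10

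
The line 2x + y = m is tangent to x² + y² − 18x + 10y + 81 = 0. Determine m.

The line touches the circle iff its distance from (9, −5) is 5:
|2·9 + 1·(−5) − m| / √5 = 5
|m − (13)| = 5√5.

m = 13 ± 5√5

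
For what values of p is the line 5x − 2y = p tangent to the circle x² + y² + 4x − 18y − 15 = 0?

p = −28 ± 10√29

For a tangent, require d(centre, line) = r = 10.
|5·(−2) − 2·9 − p| / √29 = 10
|p − (−28)| = 10√29.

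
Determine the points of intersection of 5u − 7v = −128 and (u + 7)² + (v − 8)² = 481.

(−27, −1) and (8, 24)

Express v = (128 + 5u)/7 and substitute into the circle:
74u² + 1406u − 15984 = 0  ⟹  u² + 19u − 216 = 0
u = 8 or u = −27, giving (8, 24) and (−27, −1).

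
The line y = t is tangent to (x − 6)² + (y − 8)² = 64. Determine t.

For a tangent, require d(centre, line) = r = 8.
|0·6 + 1·8 − t| / √1 = 8
|t − (8)| = 8, so t = 16 or t = 0.

t = 0 or t = 16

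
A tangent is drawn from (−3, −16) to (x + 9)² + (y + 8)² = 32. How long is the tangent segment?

The centre is (−9, −8) and r = 4√2. The square of the distance from P to the centre is 36 + 64 = 100.
The tangent meets the radius at right angles, so tangent² = |PO|² − r² = 100 − 32 = 68.

2√17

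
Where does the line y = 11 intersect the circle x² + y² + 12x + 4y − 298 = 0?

(−19, 11) and (7, 11)

Express y = 11 and substitute into the circle:
x² + 12x − 133 = 0
x = 7 or x = −19, giving (7, 11) and (−19, 11).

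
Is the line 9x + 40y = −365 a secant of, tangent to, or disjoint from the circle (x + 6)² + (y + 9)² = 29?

secant

Centre (−6, −9), r² = 29. Distance² from centre to line = (−49)²/1681 = 2401/1681.
Since d² < r², the line cuts the circle twice.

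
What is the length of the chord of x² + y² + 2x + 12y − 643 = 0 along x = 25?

The distance from (−1, −6) to the line is 26, and r² = 680.
Chord = 2√(r² − d²) = 2·√(4) = 4.

4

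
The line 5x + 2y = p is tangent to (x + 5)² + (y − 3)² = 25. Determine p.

The line touches the circle iff its distance from (−5, 3) is 5:
|5·(−5) + 2·3 − p| / √29 = 5
|p − (−19)| = 5√29.

p = −19 ± 5√29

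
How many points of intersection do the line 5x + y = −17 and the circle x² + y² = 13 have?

Substituting the line into the circle gives 26x² + 170x + 276 = 0.
Discriminant = (170)² − 4·26·(276) = 196 > 0.
Two real roots: the line is a secant.

2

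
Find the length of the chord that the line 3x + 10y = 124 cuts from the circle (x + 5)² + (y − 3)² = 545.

Centre (−5, 3), r² = 545. Perpendicular distance d from centre to line = |−109| / √109 = 109/√109.
Chord = 2√(r² − d²) = 2·√(436) = 4√109.

4√109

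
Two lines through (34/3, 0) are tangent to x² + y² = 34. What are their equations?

Let a tangent through (34/3, 0) have slope m. Its distance from (0, 0) must equal √34:
(−34/3m − (0))² = 34(m² + 1)
25m² − 9 = 0, so m = −3/5 or m = 3/5.
With m = −3/5: 3x + 5y = 34. With m = 3/5: 3x − 5y = 34.

3x + 5y = 34 and 3x − 5y = 34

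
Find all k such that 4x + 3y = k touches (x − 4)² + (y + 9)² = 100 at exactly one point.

k = −61 or k = 39

For a tangent, require d(centre, line) = r = 10.
|4·4 + 3·(−9) − k| / √25 = 10
|k − (−11)| = 10·5, so k = 39 or k = −61.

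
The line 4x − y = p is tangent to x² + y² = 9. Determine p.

p = ±3√17

For a tangent, require d(centre, line) = r = 3.
|4·0 − 1·0 − p| / √17 = 3
|p| = 3√17.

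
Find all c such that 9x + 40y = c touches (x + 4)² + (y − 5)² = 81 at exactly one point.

c = −205 or c = 533

For a tangent, require d(centre, line) = r = 9.
|9·(−4) + 40·5 − c| / √1681 = 9
|c − (164)| = 9·41, so c = 533 or c = −205.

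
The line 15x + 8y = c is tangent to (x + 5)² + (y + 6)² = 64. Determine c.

c = −259 or c = 13

Tangency holds when the distance from the centre (−5, −6) to the line equals the radius 8:
|15·(−5) + 8·(−6) − c| / √289 = 8
|c − (−123)| = 8·17, so c = 13 or c = −259.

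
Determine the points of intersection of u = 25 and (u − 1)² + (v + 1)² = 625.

(25, −8) and (25, 6)

The line gives u = 25. Substituting into the circle:
v² + 2v − 48 = 0
v = 6 or v = −8, giving (25, 6) and (25, −8).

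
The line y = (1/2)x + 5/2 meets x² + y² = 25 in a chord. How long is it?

4√5

The distance from (0, 0) to the line is 5/√5, and r² = 25.
Chord = 2√(r² − d²) = 2·√(20) = 4√5.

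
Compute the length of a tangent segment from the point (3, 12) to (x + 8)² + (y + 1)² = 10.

The centre is (−8, −1) and r = √10. The square of the distance from P to the centre is 121 + 169 = 290.
The tangent meets the radius at right angles, so tangent² = |PO|² − r² = 290 − 10 = 280.

2√70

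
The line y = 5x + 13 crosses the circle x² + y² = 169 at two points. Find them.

Express y = 5x + 13 and substitute into the circle:
26x² + 130x = 0  ⟹  x² + 5x = 0
x = 0 or x = −5, giving (0, 13) and (−5, −12).

(−5, −12) and (0, 13)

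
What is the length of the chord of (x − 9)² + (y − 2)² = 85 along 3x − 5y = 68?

Centre (9, 2), r² = 85. Perpendicular distance d from centre to line = |−51| / √34 = 51/√34.
Half the chord is √(r² − d²) = √(17/2), so the full chord is √34.

√34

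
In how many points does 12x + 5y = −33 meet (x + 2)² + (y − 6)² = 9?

1

Substituting the line into the circle gives 169x² + 1612x + 3844 = 0.
Discriminant = (1612)² − 4·169·(3844) = 0.
A repeated root: the line is tangent.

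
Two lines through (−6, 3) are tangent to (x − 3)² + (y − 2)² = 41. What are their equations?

4x − 5y = −39 and 5x + 4y = −18

A line y − (3) = m(x − (−6)) is tangent when its distance from (3, 2) is √41:
[m·(9) − (−1)]² = 41(m² + 1)
20m² + 9m − 20 = 0, so m = 4/5 or m = −5/4.
Through (−6, 3) these give 4x − 5y = −39 and 5x + 4y = −18.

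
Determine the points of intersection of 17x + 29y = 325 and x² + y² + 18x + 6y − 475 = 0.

From the line, y = (325 − 17x)/29. Substituting:
1130x² + 1130x − 237300 = 0  ⟹  x² + x − 210 = 0
x = 14 or x = −15, giving (14, 3) and (−15, 20).

(−15, 20) and (14, 3)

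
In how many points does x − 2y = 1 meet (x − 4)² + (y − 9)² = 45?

Substituting the line into the circle gives 5x² − 70x + 245 = 0.
Discriminant = (−70)² − 4·5·(245) = 0.
A repeated root: the line is tangent.

1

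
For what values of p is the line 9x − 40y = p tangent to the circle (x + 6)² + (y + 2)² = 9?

p = −97 or p = 149

Tangency holds when the distance from the centre (−6, −2) to the line equals the radius 3:
|9·(−6) − 40·(−2) − p| / √1681 = 3
|p − (26)| = 3·41, so p = 149 or p = −97.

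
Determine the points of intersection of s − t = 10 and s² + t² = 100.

(0, −10) and (10, 0)

Substitute t = s − 10:
2s² − 20s = 0  ⟹  s² − 10s = 0
s = 10 or s = 0, giving (10, 0) and (0, −10).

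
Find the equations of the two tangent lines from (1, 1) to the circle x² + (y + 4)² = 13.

A line y − (1) = m(x − (1)) is tangent when its distance from (0, −4) is √13:
(−1m − (−5))² = 13(m² + 1)
6m² + 5m − 6 = 0, so m = 2/3 or m = −3/2.
With m = 2/3: 2x − 3y = −1. With m = −3/2: 3x + 2y = 5.

2x − 3y = −1 and 3x + 2y = 5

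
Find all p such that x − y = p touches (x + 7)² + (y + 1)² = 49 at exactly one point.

Tangency holds when the distance from the centre (−7, −1) to the line equals the radius 7:
|1·(−7) − 1·(−1) − p| / √2 = 7
|p − (−6)| = 7√2.

p = −6 ± 7√2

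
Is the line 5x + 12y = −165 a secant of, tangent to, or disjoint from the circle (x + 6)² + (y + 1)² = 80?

disjoint

Centre (−6, −1), r² = 80. Distance² from centre to line = (123)²/169 = 15129/169.
Since d² > r², the line lies outside the circle.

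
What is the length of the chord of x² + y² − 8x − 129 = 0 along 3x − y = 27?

The distance from (4, 0) to the line is 15/√10, and r² = 145.
Chord = 2√(r² − d²) = 2·√(245/2) = 7√10.

7√10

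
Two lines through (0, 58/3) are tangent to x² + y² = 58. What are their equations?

7x − 3y = −58 and 7x + 3y = 58

A line y − (58/3) = m(x − (0)) is tangent when its distance from (0, 0) is √58:
(0m − (−58/3))² = 58(m² + 1)
9m² − 49 = 0, so m = 7/3 or m = −7/3.
With m = 7/3: 7x − 3y = −58. With m = −7/3: 7x + 3y = 58.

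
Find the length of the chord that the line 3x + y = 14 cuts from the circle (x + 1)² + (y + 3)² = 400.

12√10

The distance from (−1, −3) to the line is 20/√10, and r² = 400.
Chord = 2√(r² − d²) = 2·√(360) = 12√10.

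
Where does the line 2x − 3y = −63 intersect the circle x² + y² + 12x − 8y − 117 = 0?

(−18, 9) and (−6, 17)

From the line, y = (63 + 2x)/3. Substituting:
13x² + 312x + 1404 = 0  ⟹  x² + 24x + 108 = 0
x = −6 or x = −18, giving (−6, 17) and (−18, 9).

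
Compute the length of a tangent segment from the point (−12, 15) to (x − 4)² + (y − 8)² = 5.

10√3

Centre (4, 8), r² = 5. |PO|² = (−16)² + (7)² = 305.
Power of the point: PT² = |PO|² − r² = 300, so PT = 10√3.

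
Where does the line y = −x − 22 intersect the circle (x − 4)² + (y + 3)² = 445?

(−17, −5) and (2, −24)

Express y = −x − 22 and substitute into the circle:
2x² + 30x − 68 = 0  ⟹  x² + 15x − 34 = 0
x = 2 or x = −17, giving (2, −24) and (−17, −5).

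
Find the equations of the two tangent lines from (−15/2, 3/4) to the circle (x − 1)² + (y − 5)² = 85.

9x + 2y = −66 and 7x + 6y = −48

A line y − (3/4) = m(x − (−15/2)) is tangent when its distance from (1, 5) is √85:
[m·(17/2) − (17/4)]² = 85(m² + 1)
12m² + 68m + 63 = 0, so m = −9/2 or m = −7/6.
Through (−15/2, 3/4) these give 9x + 2y = −66 and 7x + 6y = −48.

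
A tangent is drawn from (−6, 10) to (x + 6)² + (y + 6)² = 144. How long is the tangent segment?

4√7

The centre is (−6, −6) and r = 12. The square of the distance from P to the centre is 0 + 256 = 256.
Power of the point: PT² = |PO|² − r² = 112, so PT = 4√7.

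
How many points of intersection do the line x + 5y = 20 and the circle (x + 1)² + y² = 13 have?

0

Centre (−1, 0), r² = 13. Distance² from centre to line = (−21)²/26 = 441/26.
Since d² > r², the line lies outside the circle.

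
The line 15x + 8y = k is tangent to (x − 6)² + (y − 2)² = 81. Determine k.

k = −47 or k = 259

For a tangent, require d(centre, line) = r = 9.
|15·6 + 8·2 − k| / √289 = 9
|k − (106)| = 9·17, so k = 259 or k = −47.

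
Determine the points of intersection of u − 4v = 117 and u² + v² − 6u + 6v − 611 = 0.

(5, −28) and (13, −26)

From the line, v = (−117 + u)/4. Substituting:
17u² − 306u + 1105 = 0  ⟹  u² − 18u + 65 = 0
u = 13 or u = 5, giving (13, −26) and (5, −28).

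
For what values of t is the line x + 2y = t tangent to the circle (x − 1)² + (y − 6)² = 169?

Tangency holds when the distance from the centre (1, 6) to the line equals the radius 13:
|1·1 + 2·6 − t| / √5 = 13
|t − (13)| = 13√5.

t = 13 ± 13√5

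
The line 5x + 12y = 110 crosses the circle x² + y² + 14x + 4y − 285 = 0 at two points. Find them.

(−14, 15) and (10, 5)

Substitute y = (110 − 5x)/12:
169x² + 676x − 23660 = 0  ⟹  x² + 4x − 140 = 0
x = 10 or x = −14, giving (10, 5) and (−14, 15).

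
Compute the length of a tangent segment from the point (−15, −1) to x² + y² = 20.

With centre O = (0, 0), |OP|² = 226 and r² = 20.
Power of the point: PT² = |PO|² − r² = 206, so PT = √206.

√206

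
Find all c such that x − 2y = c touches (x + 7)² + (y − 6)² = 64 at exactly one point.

c = −19 ± 8√5

Tangency holds when the distance from the centre (−7, 6) to the line equals the radius 8:
|1·(−7) − 2·6 − c| / √5 = 8
|c − (−19)| = 8√5.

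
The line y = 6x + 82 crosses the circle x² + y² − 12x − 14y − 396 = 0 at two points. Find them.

(−14, −2) and (−10, 22)

Express y = 6x + 82 and substitute into the circle:
37x² + 888x + 5180 = 0  ⟹  x² + 24x + 140 = 0
x = −10 or x = −14, giving (−10, 22) and (−14, −2).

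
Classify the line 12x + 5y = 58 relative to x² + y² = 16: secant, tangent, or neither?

neither

Substituting the line into the circle gives 169x² − 1392x + 2964 = 0.
Discriminant = (−1392)² − 4·169·(2964) = −66000 < 0.
No real roots: the line does not meet the circle.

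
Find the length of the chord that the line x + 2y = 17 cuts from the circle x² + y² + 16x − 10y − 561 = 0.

22√5

Centre (−8, 5), r² = 650. Perpendicular distance d from centre to line = |−15| / √5 = 15/√5.
Chord = 2√(r² − d²) = 2·√(605) = 22√5.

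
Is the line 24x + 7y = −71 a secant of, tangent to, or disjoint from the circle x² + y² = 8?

Substituting the line into the circle gives 625x² + 3408x + 4649 = 0.
Discriminant = (3408)² − 4·625·(4649) = −8036 < 0.
No real roots: the line does not meet the circle.

disjoint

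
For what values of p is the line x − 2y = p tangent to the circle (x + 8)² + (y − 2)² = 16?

Tangency holds when the distance from the centre (−8, 2) to the line equals the radius 4:
|1·(−8) − 2·2 − p| / √5 = 4
|p − (−12)| = 4√5.

p = −12 ± 4√5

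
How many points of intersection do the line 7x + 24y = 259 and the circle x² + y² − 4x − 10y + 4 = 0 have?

1

Substituting the line into the circle gives 625x² − 4250x + 7225 = 0.
Discriminant = (−4250)² − 4·625·(7225) = 0.
A repeated root: the line is tangent.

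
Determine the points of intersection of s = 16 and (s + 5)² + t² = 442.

The line gives s = 16. Substituting into the circle:
t² − 1 = 0
t = 1 or t = −1, giving (16, 1) and (16, −1).

(16, −1) and (16, 1)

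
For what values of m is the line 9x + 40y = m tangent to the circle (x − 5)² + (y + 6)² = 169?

The line touches the circle iff its distance from (5, −6) is 13:
|9·5 + 40·(−6) − m| / √1681 = 13
|m − (−195)| = 13·41, so m = 338 or m = −728.

m = −728 or m = 338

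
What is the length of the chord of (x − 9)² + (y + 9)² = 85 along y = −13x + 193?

From the line, y = −13x + 193. Substituting:
170x² − 5270x + 40800 = 0  ⟹  x² − 31x + 240 = 0
x = 16 or x = 15, giving (16, −15) and (15, −2).
|(16, −15) − (15, −2)| = √((1)² + (−13)²) = √170.

√170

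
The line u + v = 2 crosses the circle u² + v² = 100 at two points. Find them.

Express v = −u + 2 and substitute into the circle:
2u² − 4u − 96 = 0  ⟹  u² − 2u − 48 = 0
u = 8 or u = −6, giving (8, −6) and (−6, 8).

(−6, 8) and (8, −6)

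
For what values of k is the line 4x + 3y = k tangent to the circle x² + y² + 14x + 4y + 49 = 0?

The line touches the circle iff its distance from (−7, −2) is 2:
|4·(−7) + 3·(−2) − k| / √25 = 2
|k − (−34)| = 2·5, so k = −24 or k = −44.

k = −44 or k = −24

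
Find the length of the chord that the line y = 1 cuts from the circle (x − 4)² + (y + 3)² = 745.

Substitute y = 1:
x² − 8x − 713 = 0
x = 31 or x = −23, giving (31, 1) and (−23, 1).
|(31, 1) − (−23, 1)| = √((54)² + (0)²) = 54.

54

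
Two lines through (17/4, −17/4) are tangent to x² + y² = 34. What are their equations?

Let a tangent through (17/4, −17/4) have slope m. Its distance from (0, 0) must equal √34:
[m·(−17/4) − (17/4)]² = 34(m² + 1)
15m² − 34m + 15 = 0, so m = 5/3 or m = 3/5.
Through (17/4, −17/4) these give 5x − 3y = 34 and 3x − 5y = 34.

5x − 3y = 34 and 3x − 5y = 34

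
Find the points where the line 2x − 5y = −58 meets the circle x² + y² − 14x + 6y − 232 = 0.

From the line, y = (58 + 2x)/5. Substituting:
29x² − 58x − 696 = 0  ⟹  x² − 2x − 24 = 0
x = 6 or x = −4, giving (6, 14) and (−4, 10).

(−4, 10) and (6, 14)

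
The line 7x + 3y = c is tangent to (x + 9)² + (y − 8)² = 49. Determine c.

c = −39 ± 7√58

For a tangent, require d(centre, line) = r = 7.
|7·(−9) + 3·8 − c| / √58 = 7
|c − (−39)| = 7√58.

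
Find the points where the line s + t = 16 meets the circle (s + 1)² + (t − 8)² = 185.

(−5, 21) and (12, 4)

Substitute t = −s + 16:
2s² − 14s − 120 = 0  ⟹  s² − 7s − 60 = 0
s = 12 or s = −5, giving (12, 4) and (−5, 21).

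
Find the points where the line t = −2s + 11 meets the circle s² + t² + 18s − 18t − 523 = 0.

(−12, 35) and (10, −9)

From the line, t = −2s + 11. Substituting:
5s² + 10s − 600 = 0  ⟹  s² + 2s − 120 = 0
s = 10 or s = −12, giving (10, −9) and (−12, 35).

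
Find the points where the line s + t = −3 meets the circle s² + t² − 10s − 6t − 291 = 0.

From the line, t = −s − 3. Substituting:
2s² + 2s − 264 = 0  ⟹  s² + s − 132 = 0
s = 11 or s = −12, giving (11, −14) and (−12, 9).

(−12, 9) and (11, −14)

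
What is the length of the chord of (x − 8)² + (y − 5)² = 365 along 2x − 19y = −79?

2√365

The distance from (8, 5) to the line is 0/√365, and r² = 365.
Chord = 2√(r² − d²) = 2·√(365) = 2√365.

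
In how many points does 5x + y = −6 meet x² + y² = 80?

2

Substituting the line into the circle gives 26x² + 60x − 44 = 0.
Discriminant = (60)² − 4·26·(−44) = 8176 > 0.
Two real roots: the line is a secant.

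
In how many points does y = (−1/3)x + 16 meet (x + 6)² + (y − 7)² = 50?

0

Centre (−6, 7), r² = 50. Distance² from centre to line = (−33)²/10 = 1089/10.
Since d² > r², the line lies outside the circle.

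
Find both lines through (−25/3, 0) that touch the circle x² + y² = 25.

Write the tangent as mx − y + (0 − m·(−25/3)) = 0 and set its distance from the centre to 5:
(25/3m − (0))² = 25(m² + 1)
16m² − 9 = 0, so m = 3/4 or m = −3/4.
Through (−25/3, 0) these give 3x − 4y = −25 and 3x + 4y = −25.

3x − 4y = −25 and 3x + 4y = −25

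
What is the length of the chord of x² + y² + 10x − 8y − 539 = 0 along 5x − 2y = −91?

8√29

Substitute y = (91 + 5x)/2:
29x² + 870x + 4669 = 0  ⟹  x² + 30x + 161 = 0
x = −7 or x = −23, giving (−7, 28) and (−23, −12).
Chord length = distance between (−7, 28) and (−23, −12) = √1856 = 8√29.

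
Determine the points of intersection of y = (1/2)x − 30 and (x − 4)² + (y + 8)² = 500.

From the line, y = (−60 + x)/2. Substituting:
5x² − 120x = 0  ⟹  x² − 24x = 0
x = 24 or x = 0, giving (24, −18) and (0, −30).

(0, −30) and (24, −18)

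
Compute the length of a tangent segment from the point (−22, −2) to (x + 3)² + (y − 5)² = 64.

The centre is (−3, 5) and r = 8. The square of the distance from P to the centre is 361 + 49 = 410.
The tangent meets the radius at right angles, so tangent² = |PO|² − r² = 410 − 64 = 346.

√346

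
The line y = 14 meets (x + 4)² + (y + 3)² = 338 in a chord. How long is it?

Substitute y = 14:
x² + 8x − 33 = 0
x = 3 or x = −11, giving (3, 14) and (−11, 14).
Chord length = distance between (3, 14) and (−11, 14) = √196 = 14.

14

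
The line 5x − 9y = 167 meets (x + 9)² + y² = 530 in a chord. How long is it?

2√106

From the line, y = (−167 + 5x)/9. Substituting:
106x² − 212x − 8480 = 0  ⟹  x² − 2x − 80 = 0
x = 10 or x = −8, giving (10, −13) and (−8, −23).
Chord length = distance between (10, −13) and (−8, −23) = √424 = 2√106.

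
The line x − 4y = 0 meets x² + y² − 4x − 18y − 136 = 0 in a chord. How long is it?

Substitute y = (x)/4:
17x² − 136x − 2176 = 0  ⟹  x² − 8x − 128 = 0
x = 16 or x = −8, giving (16, 4) and (−8, −2).
|(16, 4) − (−8, −2)| = √((24)² + (6)²) = 6√17.

6√17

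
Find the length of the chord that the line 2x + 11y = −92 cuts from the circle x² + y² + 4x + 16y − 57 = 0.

10√5

The distance from (−2, −8) to the line is 0/√125, and r² = 125.
Half the chord is √(r² − d²) = √(125), so the full chord is 10√5.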